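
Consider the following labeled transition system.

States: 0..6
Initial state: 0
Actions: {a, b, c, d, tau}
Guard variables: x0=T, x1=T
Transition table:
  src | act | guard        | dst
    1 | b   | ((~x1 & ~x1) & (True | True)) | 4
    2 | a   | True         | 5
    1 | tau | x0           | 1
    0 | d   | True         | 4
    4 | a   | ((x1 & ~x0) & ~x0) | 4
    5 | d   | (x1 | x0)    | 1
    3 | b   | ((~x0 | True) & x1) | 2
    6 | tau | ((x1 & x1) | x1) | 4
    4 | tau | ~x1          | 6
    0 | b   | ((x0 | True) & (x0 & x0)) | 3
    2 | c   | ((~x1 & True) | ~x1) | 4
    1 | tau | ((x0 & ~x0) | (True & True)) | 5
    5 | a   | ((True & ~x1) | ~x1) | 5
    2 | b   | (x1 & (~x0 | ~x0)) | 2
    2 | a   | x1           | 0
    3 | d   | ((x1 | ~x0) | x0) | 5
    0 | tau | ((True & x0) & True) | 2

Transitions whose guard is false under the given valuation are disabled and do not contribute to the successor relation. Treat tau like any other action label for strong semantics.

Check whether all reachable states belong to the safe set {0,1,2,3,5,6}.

Allowed set {0,1,2,3,5,6}
Reach set: {0,1,2,3,4,5}
  0: ✓
  1: ✓
  2: ✓
  3: ✓
  4: ✗ unsafe
  5: ✓
reach 4 via d — violates

Answer: INVARIANT VIOLATED at state 4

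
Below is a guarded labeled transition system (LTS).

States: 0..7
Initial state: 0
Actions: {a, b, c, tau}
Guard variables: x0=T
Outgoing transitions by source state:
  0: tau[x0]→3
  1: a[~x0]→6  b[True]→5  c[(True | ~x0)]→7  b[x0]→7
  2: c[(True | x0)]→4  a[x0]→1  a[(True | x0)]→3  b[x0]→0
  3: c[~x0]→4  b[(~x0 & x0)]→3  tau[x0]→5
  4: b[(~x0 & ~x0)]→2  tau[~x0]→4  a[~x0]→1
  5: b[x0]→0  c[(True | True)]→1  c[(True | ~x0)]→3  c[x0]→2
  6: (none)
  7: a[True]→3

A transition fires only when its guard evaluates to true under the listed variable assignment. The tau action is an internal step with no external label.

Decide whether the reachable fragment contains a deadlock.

Answer: DEADLOCK at state 4

Working:
Reachable = {0,1,2,3,4,5,7}
  0: tau→3  [1 out]
  1: b→5  b→7  c→7  [3 out]
  2: a→1  a→3  b→0  c→4  [4 out]
  3: tau→5  [1 out]
  4: ∅  [STUCK]
  5: b→0  c→1  c→2  c→3  [4 out]
  7: a→3  [1 out]
trace reaching 4: tau·tau·c·c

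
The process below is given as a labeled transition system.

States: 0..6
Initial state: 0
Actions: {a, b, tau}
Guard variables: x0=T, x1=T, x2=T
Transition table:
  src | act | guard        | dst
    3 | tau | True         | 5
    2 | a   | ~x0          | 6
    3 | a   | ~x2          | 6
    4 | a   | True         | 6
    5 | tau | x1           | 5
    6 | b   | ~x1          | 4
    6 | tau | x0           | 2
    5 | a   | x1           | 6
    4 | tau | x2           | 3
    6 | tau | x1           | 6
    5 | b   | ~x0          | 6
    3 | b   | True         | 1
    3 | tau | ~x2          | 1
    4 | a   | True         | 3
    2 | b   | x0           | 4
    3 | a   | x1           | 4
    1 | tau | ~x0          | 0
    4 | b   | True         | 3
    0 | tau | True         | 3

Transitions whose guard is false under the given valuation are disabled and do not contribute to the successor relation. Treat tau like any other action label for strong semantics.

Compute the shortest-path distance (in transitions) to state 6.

Layered search for 6:
  Layer 0: {0}
  Layer 1: {3}
  Layer 2: {1,4,5}
  Layer 3: {6}
6 enters at depth 3; path tau·a·a

Answer: 3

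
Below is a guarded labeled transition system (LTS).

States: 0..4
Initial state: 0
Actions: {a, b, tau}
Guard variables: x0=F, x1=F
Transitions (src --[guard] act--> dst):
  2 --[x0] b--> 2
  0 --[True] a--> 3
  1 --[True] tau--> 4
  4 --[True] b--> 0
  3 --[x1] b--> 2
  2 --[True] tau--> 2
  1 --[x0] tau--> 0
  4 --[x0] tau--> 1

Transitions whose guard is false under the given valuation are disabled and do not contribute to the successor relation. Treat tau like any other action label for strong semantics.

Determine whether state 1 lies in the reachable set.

Answer: UNREACHABLE

Working:
Guard filter leaves 4 enabled edge(s).
Layer 0: {0}
Layer 1: {3}  cumulative {0,3}
Reach set: {0,3}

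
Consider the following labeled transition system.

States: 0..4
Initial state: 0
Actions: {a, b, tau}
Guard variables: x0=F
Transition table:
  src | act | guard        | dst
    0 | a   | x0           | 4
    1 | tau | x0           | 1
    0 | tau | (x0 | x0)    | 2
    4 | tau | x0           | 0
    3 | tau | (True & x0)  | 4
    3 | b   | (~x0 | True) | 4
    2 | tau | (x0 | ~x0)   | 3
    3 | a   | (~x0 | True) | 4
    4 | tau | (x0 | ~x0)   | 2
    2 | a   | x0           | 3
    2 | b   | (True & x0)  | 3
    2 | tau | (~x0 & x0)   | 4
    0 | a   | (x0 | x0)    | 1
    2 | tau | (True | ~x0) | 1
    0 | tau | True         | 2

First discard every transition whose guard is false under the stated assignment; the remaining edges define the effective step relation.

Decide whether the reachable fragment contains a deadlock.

Reach set: {0,1,2,3,4}
  0: tau→2  [deg 1]
  1: ∅  [STUCK]
  2: tau→1  tau→3  [deg 2]
  3: a→4  b→4  [deg 2]
  4: tau→2  [deg 1]
Path to 1: tau·tau

Answer: DEADLOCK at state 1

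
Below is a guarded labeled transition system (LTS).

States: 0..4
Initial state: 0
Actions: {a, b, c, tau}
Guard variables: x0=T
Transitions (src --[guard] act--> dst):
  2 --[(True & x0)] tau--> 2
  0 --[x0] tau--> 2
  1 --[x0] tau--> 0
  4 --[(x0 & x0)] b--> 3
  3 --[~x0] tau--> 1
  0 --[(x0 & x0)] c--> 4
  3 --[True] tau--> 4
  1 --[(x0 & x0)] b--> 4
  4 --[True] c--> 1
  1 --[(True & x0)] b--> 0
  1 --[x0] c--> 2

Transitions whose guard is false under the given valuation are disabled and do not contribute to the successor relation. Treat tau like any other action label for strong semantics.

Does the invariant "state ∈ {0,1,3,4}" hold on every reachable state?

Inv-set: {0,1,3,4}
R = {0,1,2,3,4}
  0: safe
  1: safe
  2: ✗ unsafe
  3: safe
  4: safe
counterexample path to 2: tau

Answer: INVARIANT VIOLATED at state 2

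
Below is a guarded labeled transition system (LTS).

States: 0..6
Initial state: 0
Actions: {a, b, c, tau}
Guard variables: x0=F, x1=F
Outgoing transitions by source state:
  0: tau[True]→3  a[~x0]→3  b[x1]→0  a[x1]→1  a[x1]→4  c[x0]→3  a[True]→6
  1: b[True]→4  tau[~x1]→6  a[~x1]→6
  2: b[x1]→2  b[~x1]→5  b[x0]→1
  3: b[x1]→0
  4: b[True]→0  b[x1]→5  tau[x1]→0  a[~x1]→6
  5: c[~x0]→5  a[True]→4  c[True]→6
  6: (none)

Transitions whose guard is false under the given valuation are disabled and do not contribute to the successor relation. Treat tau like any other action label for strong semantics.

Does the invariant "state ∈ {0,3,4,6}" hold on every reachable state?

Answer: INVARIANT HOLDS

Working:
Inv-set: {0,3,4,6}
R = {0,3,6}
  0: safe
  3: safe
  6: safe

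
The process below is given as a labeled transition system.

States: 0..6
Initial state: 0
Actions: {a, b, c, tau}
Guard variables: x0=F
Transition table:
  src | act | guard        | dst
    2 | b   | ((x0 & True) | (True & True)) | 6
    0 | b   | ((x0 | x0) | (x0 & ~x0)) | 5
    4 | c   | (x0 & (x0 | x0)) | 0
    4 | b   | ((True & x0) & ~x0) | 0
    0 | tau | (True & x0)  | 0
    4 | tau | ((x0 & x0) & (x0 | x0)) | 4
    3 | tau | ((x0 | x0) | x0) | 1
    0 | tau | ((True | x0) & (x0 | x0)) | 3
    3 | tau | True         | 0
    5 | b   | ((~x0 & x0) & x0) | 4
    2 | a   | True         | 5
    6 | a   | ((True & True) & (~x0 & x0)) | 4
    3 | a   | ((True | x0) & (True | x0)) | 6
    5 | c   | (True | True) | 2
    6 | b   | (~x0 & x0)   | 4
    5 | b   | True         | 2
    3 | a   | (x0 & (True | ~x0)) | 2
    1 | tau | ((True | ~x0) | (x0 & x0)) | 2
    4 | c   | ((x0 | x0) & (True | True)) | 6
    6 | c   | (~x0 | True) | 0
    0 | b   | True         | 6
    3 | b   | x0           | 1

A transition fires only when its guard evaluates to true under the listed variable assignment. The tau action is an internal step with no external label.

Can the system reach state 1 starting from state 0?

Answer: UNREACHABLE

Working:
9 transition(s) survive guard evaluation.
L0 = {0}
L1 = {6}  now seen {0,6}
R = {0,6}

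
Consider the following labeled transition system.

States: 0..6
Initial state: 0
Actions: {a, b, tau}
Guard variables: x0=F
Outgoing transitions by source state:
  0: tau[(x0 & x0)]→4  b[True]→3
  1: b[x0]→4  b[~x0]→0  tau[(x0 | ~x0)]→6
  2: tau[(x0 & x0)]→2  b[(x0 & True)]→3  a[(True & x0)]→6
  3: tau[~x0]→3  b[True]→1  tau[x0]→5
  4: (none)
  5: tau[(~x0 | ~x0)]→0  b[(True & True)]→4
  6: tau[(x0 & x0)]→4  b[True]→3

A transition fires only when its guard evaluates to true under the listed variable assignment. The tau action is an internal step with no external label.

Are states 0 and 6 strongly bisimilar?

Refine partition for ~:
  round 0: {{0,1,2,3,4,5,6}}
  round 1: {{0,6},{1,3,5},{2,4}}
  round 2: {{0,6},{1},{2,4},{3},{5}}
5 equivalence class(es) (converged in 3)
0∈{0,6}, 6∈{0,6}

Answer: BISIMILAR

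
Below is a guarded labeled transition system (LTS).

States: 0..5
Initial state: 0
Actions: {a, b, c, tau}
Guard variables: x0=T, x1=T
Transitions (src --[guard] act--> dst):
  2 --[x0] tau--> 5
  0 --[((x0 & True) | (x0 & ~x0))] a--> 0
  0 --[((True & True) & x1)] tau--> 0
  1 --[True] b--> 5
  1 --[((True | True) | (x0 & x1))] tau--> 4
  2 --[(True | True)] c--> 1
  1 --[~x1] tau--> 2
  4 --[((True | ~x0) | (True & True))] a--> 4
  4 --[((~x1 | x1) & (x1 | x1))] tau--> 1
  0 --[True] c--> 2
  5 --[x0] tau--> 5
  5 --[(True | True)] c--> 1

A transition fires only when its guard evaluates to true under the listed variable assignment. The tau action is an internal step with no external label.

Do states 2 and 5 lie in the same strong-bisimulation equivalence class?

Answer: BISIMILAR

Working:
Refine partition for ~:
  round 0: {{0,1,2,3,4,5}}
  round 1: {{0},{1},{2,5},{3},{4}}
stable after 2 split(s): 5 block(s)
[2]={2,5}  [5]={2,5}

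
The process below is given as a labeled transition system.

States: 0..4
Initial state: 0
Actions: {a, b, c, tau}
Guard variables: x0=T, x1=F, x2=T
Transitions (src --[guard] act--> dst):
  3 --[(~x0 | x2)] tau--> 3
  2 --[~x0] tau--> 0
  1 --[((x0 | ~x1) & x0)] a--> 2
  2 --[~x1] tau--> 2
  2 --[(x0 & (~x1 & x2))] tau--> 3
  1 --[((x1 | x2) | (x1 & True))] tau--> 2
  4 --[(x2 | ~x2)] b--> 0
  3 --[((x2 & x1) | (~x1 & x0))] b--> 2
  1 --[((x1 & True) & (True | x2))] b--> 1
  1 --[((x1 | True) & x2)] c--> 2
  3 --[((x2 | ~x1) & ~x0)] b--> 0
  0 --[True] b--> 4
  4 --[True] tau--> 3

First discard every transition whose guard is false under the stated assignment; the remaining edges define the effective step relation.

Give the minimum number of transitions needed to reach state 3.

Breadth-first toward 3:
  depth 0: {0}
  depth 1: {4}
  depth 2: {3}
depth(3)=2, e.g. b·tau

Answer: 2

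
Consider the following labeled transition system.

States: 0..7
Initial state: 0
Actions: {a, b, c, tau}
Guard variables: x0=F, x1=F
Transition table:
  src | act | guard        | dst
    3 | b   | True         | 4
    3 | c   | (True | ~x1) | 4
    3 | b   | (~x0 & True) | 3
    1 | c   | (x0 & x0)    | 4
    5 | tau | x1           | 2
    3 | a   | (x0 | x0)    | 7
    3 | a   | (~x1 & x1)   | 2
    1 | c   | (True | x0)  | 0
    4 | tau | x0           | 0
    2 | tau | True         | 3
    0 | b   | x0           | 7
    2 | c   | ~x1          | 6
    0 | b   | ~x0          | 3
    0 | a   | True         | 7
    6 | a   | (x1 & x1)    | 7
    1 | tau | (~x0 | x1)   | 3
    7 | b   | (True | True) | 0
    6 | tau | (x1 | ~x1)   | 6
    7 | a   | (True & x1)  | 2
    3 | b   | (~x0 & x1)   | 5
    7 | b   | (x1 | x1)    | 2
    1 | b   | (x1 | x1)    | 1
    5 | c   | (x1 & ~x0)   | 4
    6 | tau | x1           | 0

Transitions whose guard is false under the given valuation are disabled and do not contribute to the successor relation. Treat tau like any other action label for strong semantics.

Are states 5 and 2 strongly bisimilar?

Answer: NOT BISIMILAR

Analysis:
Refine partition for ~:
  P[0] = {{0,1,2,3,4,5,6,7}}
  P[1] = {{0},{1,2},{3},{4,5},{6},{7}}
  P[2] = {{0},{1},{2},{3},{4,5},{6},{7}}
Fixed point at round 3; 7 class(es).
[5]={4,5}  [2]={2}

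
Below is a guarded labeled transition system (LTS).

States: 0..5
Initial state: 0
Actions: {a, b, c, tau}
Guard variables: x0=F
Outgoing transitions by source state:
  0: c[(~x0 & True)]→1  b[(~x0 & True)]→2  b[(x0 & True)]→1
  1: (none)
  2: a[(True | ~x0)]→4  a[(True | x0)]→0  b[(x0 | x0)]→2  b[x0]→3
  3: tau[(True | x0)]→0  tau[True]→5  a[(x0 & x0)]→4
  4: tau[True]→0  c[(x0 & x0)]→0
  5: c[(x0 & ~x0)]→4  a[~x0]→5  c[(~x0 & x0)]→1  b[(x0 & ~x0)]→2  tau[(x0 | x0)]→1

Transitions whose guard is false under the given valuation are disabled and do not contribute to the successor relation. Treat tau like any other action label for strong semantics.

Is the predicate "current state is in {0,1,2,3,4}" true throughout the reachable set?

Allowed set {0,1,2,3,4}
Reach set: {0,1,2,4}
  0: safe
  1: safe
  2: safe
  4: safe

Answer: INVARIANT HOLDS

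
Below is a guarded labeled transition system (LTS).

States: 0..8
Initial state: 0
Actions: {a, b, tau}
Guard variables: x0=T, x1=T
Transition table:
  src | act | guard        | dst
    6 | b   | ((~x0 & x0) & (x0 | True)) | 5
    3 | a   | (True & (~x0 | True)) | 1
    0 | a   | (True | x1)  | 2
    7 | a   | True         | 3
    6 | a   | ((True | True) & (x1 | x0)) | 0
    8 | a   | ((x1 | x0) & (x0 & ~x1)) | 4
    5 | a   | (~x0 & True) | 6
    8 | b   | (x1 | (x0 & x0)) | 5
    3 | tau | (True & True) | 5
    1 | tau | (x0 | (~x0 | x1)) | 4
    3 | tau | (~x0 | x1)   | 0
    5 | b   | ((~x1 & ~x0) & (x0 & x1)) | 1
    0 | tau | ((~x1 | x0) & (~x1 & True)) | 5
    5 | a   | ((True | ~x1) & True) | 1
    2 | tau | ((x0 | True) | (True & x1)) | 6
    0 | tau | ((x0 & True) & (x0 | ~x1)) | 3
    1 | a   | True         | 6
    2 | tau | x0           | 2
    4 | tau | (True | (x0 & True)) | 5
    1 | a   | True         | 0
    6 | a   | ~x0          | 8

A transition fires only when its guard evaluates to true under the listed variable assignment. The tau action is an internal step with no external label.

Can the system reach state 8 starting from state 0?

15 transition(s) survive guard evaluation.
L0 = {0}
L1 = {2,3}  cumulative {0,2,3}
L2 = {1,5,6}  cumulative {0,1,2,3,5,6}
L3 = {4}  cumulative {0,1,2,3,4,5,6}
R = {0,1,2,3,4,5,6}

Answer: UNREACHABLE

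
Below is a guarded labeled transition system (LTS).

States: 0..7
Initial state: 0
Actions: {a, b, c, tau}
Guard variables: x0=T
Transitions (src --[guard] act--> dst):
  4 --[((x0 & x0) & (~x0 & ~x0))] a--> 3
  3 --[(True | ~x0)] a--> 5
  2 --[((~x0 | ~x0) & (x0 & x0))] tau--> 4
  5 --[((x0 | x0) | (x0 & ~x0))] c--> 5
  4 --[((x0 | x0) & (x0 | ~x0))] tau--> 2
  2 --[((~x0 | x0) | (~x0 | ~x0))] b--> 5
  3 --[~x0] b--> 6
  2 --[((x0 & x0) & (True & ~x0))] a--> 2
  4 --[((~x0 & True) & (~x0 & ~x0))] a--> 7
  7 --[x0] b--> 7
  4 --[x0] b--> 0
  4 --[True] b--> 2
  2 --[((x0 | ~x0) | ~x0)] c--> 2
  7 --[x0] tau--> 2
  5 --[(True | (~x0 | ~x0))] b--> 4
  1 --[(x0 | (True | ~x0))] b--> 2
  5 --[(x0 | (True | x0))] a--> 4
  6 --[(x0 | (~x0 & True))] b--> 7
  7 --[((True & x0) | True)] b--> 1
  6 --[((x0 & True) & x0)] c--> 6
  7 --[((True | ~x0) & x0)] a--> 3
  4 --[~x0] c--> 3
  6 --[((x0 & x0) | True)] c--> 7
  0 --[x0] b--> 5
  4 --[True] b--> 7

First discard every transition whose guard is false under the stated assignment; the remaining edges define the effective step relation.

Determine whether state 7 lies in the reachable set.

Answer: REACHABLE

Analysis:
After dropping false guards: 19 live edges.
depth 0: {0}
depth 1: {5}  cumulative {0,5}
depth 2: {4}  cumulative {0,4,5}
depth 3: {2,7}  cumulative {0,2,4,5,7}
depth 4: {1,3}  cumulative {0,1,2,3,4,5,7}
Reachable = {0,1,2,3,4,5,7}
witness 7: b·b·b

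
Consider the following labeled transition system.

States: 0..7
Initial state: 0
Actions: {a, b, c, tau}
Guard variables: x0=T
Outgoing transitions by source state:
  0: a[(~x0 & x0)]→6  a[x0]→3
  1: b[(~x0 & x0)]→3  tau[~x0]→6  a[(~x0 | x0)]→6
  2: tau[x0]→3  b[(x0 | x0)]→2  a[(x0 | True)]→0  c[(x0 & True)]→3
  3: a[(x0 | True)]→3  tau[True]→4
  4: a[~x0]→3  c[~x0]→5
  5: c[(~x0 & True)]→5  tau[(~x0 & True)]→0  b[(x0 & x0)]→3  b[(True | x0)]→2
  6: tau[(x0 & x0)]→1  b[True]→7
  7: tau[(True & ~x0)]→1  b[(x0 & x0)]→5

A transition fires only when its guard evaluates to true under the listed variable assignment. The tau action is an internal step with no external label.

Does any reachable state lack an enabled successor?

Answer: DEADLOCK at state 4

Working:
Reach set: {0,3,4}
  0: a→3  [1 exit(s)]
  3: a→3  tau→4  [2 exit(s)]
  4: ∅  [deadlock]
Path to 4: a·tau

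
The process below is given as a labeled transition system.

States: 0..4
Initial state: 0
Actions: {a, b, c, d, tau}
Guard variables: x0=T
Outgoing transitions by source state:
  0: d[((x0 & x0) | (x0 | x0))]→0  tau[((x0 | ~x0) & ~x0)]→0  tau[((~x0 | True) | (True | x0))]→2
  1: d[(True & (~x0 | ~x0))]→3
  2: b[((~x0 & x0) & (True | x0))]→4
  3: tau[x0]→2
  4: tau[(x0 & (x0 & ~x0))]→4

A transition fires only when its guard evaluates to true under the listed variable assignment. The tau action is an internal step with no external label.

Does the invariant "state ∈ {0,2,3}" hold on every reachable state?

Inv-set: {0,2,3}
R = {0,2}
  0: ok
  2: ok

Answer: INVARIANT HOLDS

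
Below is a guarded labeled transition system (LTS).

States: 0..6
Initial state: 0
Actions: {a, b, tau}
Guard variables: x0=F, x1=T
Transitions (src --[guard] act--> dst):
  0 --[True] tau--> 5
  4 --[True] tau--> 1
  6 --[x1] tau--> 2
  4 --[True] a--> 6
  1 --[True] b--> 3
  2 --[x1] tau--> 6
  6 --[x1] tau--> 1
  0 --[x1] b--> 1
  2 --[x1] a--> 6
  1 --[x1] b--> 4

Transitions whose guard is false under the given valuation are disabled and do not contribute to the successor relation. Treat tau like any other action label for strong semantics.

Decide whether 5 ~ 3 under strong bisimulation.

Answer: BISIMILAR

Analysis:
Refine partition for ~:
  P[0] = {{0,1,2,3,4,5,6}}
  P[1] = {{0},{1},{2,4},{3,5},{6}}
  P[2] = {{0},{1},{2},{3,5},{4},{6}}
Fixed point at round 3; 6 class(es).
5∈{3,5}, 3∈{3,5}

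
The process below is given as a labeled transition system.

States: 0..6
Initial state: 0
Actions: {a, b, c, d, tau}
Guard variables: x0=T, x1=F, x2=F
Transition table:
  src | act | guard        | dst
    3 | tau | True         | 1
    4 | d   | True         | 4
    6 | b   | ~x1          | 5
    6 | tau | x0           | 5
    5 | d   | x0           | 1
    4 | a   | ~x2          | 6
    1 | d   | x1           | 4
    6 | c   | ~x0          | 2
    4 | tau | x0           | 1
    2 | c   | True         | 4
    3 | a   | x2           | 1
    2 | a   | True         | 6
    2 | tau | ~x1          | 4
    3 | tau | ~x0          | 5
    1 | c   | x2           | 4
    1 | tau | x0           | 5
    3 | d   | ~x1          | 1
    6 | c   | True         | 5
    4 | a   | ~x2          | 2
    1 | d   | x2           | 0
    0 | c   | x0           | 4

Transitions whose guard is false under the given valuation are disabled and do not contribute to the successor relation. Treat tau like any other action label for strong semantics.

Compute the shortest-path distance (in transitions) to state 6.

Answer: 2

Working:
Layered search for 6:
  L0 = {0}
  L1 = {4}
  L2 = {1,2,6}
first hit 6 at d=2 via c·a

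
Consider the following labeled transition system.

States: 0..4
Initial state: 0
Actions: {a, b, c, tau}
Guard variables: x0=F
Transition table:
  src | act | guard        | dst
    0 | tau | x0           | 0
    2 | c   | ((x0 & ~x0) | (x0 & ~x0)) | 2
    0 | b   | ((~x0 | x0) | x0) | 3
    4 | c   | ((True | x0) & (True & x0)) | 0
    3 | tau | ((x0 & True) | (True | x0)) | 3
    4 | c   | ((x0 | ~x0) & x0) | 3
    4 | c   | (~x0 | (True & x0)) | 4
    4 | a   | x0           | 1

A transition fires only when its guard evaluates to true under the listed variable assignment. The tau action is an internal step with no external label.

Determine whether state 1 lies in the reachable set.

Answer: UNREACHABLE

Working:
Guard filter leaves 3 enabled edge(s).
Layer 0: {0}
Layer 1: {3}  total {0,3}
Reachable = {0,3}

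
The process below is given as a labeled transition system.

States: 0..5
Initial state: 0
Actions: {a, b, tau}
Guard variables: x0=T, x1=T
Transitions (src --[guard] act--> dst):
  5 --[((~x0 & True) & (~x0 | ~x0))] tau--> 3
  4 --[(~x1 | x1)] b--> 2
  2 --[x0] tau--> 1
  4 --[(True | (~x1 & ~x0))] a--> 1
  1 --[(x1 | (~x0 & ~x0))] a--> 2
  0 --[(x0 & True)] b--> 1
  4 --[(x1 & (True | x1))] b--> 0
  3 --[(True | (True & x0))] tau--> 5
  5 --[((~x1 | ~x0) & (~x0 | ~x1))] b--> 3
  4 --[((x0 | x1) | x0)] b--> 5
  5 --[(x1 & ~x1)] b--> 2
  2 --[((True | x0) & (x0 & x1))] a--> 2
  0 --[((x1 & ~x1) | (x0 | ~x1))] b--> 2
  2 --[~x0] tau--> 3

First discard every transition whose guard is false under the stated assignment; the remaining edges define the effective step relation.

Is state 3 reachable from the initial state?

Answer: UNREACHABLE

Working:
10 transition(s) survive guard evaluation.
L0 = {0}
L1 = {1,2}  total {0,1,2}
R = {0,1,2}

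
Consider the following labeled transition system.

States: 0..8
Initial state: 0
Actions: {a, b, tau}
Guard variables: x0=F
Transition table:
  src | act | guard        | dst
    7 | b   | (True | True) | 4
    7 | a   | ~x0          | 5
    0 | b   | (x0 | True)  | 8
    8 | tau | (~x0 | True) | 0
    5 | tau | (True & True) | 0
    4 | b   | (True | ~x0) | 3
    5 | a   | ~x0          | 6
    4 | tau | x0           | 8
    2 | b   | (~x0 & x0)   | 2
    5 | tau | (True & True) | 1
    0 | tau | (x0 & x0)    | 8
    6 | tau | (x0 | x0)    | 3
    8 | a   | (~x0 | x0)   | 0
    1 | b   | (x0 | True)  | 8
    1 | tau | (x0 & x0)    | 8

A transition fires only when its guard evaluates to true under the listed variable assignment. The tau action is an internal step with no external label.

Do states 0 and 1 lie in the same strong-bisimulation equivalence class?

Refine partition for ~:
  P[0] = {{0,1,2,3,4,5,6,7,8}}
  P[1] = {{0,1,4},{2,3,6},{5,8},{7}}
  P[2] = {{0,1},{2,3,6},{4},{5},{7},{8}}
stable after 3 split(s): 6 block(s)
[0]={0,1}  [1]={0,1}

Answer: BISIMILAR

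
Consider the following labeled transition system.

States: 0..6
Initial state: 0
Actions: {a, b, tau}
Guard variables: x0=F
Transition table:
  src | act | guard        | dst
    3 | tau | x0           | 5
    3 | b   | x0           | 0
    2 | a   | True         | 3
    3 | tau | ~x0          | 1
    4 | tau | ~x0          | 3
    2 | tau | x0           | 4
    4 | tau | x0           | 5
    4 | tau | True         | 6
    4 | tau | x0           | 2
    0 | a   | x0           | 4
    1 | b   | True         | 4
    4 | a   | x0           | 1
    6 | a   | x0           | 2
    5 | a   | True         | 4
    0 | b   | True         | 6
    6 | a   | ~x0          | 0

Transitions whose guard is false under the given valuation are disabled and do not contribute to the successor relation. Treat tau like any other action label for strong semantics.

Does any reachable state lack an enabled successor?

Answer: DEADLOCK-FREE

Trace:
Reach set: {0,6}
  0: b→6  [deg 1]
  6: a→0  [deg 1]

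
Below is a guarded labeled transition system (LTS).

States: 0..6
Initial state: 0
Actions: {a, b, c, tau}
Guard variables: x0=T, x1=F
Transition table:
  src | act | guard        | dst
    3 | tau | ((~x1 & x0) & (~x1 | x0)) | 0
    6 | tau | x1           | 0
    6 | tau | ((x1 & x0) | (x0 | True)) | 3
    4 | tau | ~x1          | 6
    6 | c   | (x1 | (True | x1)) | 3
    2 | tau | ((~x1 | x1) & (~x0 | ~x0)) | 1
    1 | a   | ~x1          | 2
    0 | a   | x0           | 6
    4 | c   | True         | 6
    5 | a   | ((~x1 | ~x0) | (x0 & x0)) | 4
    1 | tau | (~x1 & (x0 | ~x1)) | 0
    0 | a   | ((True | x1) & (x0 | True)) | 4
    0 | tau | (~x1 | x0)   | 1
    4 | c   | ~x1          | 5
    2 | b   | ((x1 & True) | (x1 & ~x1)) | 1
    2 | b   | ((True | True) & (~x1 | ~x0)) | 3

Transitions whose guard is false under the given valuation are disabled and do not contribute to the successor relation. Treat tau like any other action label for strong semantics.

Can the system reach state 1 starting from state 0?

13 transition(s) survive guard evaluation.
L0 = {0}
L1 = {1,4,6}  total {0,1,4,6}
L2 = {2,3,5}  total {0,1,2,3,4,5,6}
Reach set: {0,1,2,3,4,5,6}
witness 1: tau

Answer: REACHABLE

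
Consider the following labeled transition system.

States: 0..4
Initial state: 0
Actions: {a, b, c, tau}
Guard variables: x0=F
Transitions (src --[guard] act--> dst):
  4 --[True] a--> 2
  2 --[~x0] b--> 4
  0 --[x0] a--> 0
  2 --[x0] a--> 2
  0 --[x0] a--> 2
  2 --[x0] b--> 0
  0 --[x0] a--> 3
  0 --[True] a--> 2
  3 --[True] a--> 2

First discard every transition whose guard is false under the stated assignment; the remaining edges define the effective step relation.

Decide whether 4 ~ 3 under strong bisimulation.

Refine partition for ~:
  P[0] = {{0,1,2,3,4}}
  P[1] = {{0,3,4},{1},{2}}
stable after 2 split(s): 3 block(s)
4∈{0,3,4}, 3∈{0,3,4}

Answer: BISIMILAR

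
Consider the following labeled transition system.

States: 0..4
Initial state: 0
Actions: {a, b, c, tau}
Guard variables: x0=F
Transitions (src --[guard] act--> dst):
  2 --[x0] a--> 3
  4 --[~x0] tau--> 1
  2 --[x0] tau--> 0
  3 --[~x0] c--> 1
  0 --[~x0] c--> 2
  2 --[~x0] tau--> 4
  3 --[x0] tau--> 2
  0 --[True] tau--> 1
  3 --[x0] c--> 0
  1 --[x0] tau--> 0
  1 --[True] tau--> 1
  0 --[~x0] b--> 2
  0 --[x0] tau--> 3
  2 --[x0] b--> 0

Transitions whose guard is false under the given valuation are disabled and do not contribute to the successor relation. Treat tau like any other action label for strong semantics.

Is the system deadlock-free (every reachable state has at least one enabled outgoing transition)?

Answer: DEADLOCK-FREE

Trace:
Reach set: {0,1,2,4}
  0: b→2  c→2  tau→1  [deg 3]
  1: tau→1  [deg 1]
  2: tau→4  [deg 1]
  4: tau→1  [deg 1]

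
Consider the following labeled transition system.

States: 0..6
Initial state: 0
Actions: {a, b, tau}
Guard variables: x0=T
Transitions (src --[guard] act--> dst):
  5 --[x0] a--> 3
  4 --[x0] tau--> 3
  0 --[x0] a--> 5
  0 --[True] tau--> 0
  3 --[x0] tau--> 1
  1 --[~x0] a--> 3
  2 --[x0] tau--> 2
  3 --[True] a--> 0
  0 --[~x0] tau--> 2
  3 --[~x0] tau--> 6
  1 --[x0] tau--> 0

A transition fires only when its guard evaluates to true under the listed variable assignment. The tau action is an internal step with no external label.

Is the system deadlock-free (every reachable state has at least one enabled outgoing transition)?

Answer: DEADLOCK-FREE

Trace:
Reachable = {0,1,3,5}
  0: a→5  tau→0  [2 out]
  1: tau→0  [1 out]
  3: a→0  tau→1  [2 out]
  5: a→3  [1 out]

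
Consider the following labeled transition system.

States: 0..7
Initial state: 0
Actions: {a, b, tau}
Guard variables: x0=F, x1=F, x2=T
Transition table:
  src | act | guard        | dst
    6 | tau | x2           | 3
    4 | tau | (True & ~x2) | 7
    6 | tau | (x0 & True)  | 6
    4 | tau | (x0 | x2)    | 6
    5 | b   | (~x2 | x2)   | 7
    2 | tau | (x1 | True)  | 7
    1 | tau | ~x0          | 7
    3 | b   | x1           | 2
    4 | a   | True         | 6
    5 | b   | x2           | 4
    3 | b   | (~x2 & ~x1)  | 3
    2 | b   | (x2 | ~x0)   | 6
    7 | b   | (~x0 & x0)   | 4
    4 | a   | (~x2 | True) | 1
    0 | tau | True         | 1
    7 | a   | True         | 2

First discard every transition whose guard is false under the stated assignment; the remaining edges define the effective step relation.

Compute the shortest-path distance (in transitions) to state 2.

Layered search for 2:
  depth 0: {0}
  depth 1: {1}
  depth 2: {7}
  depth 3: {2}
first hit 2 at d=3 via tau·tau·a

Answer: 3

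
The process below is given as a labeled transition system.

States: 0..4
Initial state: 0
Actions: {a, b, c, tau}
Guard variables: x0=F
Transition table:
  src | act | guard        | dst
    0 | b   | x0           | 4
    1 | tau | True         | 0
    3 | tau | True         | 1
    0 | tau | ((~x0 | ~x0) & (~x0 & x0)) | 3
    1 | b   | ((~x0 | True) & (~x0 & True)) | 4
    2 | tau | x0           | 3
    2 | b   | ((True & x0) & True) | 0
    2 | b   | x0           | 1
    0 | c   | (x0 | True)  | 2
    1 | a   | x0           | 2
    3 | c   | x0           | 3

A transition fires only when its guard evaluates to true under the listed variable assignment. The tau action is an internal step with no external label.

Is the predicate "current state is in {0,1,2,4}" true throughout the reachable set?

Safe = {0,1,2,4}
Reachable = {0,2}
  0: ✓
  2: ✓

Answer: INVARIANT HOLDS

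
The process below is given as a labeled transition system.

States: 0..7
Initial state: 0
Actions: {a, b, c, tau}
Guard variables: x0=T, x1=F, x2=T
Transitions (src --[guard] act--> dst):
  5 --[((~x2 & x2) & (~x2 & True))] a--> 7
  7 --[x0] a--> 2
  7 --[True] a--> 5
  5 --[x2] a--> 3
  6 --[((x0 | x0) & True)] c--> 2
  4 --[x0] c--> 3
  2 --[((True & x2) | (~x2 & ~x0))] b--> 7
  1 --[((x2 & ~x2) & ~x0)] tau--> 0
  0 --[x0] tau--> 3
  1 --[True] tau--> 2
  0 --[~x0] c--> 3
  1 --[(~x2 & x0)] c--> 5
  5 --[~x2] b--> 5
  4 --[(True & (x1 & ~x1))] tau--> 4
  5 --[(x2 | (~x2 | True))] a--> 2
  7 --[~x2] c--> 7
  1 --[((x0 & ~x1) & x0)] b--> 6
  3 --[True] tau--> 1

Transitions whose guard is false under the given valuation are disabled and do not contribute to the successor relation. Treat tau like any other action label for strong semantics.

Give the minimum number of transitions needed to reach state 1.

Breadth-first toward 1:
  L0 = {0}
  L1 = {3}
  L2 = {1}
1 enters at depth 2; path tau·tau

Answer: 2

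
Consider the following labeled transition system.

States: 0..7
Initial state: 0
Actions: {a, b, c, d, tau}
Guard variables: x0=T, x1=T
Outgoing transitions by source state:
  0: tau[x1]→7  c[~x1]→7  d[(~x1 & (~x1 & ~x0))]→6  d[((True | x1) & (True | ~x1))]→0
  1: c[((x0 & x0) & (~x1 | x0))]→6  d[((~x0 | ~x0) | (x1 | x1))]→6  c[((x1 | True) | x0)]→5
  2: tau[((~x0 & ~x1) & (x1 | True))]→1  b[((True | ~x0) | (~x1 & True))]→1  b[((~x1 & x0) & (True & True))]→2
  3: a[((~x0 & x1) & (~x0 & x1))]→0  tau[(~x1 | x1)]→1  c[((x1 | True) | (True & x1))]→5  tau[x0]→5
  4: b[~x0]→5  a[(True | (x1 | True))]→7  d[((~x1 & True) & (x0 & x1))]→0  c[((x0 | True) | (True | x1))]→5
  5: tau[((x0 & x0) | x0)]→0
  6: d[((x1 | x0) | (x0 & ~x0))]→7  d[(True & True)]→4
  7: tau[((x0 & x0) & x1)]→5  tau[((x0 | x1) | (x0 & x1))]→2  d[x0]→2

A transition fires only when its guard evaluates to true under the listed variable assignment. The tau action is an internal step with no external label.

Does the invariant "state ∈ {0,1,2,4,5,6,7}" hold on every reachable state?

Answer: INVARIANT HOLDS

Working:
Allowed set {0,1,2,4,5,6,7}
R = {0,1,2,4,5,6,7}
  0: ok
  1: ok
  2: ok
  4: ok
  5: ok
  6: ok
  7: ok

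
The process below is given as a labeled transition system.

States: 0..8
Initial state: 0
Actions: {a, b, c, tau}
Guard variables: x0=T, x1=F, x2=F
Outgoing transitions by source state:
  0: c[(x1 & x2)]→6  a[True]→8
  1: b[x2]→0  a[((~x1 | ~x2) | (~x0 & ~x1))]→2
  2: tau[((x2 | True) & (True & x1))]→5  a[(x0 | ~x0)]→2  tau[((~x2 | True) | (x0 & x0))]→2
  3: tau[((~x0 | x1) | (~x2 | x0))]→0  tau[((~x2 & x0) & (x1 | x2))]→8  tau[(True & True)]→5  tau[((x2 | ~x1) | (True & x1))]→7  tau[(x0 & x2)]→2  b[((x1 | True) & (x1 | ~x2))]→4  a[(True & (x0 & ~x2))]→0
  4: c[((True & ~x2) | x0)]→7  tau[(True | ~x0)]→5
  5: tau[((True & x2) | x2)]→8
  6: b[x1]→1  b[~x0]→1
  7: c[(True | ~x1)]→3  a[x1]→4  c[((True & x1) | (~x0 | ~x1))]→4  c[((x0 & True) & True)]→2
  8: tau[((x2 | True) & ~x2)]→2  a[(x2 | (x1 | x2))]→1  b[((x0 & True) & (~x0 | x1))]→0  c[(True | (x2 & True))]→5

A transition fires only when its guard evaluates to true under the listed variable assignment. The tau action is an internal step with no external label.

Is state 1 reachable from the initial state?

Answer: UNREACHABLE

Trace:
After dropping false guards: 16 live edges.
Layer 0: {0}
Layer 1: {8}  total {0,8}
Layer 2: {2,5}  total {0,2,5,8}
Reach set: {0,2,5,8}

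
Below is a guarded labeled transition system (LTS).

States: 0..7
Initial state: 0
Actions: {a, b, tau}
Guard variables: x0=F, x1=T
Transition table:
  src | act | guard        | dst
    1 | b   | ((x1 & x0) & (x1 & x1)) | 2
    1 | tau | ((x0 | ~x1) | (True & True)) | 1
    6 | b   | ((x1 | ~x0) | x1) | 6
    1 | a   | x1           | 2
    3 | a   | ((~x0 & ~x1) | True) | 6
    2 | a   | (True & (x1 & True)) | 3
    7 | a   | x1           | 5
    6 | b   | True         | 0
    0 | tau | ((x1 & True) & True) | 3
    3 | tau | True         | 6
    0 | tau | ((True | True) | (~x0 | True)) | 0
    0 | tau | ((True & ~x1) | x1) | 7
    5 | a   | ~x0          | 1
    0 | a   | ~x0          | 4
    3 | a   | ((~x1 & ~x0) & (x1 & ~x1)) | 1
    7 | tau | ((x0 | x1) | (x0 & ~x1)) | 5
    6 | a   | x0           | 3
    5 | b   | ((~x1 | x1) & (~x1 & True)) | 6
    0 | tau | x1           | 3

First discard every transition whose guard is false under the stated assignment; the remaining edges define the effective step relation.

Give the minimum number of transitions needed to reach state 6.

Answer: 2

Analysis:
BFS to 6:
  L0 = {0}
  L1 = {3,4,7}
  L2 = {5,6}
6 enters at depth 2; path tau·a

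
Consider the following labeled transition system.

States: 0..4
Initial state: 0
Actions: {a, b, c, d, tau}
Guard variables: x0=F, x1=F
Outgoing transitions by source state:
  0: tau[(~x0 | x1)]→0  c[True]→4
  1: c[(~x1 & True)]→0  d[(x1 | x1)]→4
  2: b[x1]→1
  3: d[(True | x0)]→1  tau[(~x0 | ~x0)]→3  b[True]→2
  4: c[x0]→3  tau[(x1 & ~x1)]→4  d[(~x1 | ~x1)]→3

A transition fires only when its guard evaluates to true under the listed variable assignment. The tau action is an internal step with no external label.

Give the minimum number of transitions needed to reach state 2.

Answer: 3

Analysis:
Layered search for 2:
  depth 0: {0}
  depth 1: {4}
  depth 2: {3}
  depth 3: {1,2}
depth(2)=3, e.g. c·d·b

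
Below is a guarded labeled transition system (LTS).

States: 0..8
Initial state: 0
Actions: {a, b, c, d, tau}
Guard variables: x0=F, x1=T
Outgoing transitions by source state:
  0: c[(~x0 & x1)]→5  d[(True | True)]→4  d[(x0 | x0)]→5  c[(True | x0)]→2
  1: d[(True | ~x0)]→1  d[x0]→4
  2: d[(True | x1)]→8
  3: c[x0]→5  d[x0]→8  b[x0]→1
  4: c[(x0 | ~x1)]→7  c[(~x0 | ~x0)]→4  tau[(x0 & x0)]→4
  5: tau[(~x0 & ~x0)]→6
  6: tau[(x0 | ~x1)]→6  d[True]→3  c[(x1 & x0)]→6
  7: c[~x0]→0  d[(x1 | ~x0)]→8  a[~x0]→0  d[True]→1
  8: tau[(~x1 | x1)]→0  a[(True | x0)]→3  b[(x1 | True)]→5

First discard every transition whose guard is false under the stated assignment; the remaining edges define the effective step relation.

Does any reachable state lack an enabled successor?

Reach set: {0,2,3,4,5,6,8}
  0: c→2  c→5  d→4  [deg 3]
  2: d→8  [deg 1]
  3: ∅  [STUCK]
  4: c→4  [deg 1]
  5: tau→6  [deg 1]
  6: d→3  [deg 1]
  8: a→3  b→5  tau→0  [deg 3]
witness 3: c·d·a

Answer: DEADLOCK at state 3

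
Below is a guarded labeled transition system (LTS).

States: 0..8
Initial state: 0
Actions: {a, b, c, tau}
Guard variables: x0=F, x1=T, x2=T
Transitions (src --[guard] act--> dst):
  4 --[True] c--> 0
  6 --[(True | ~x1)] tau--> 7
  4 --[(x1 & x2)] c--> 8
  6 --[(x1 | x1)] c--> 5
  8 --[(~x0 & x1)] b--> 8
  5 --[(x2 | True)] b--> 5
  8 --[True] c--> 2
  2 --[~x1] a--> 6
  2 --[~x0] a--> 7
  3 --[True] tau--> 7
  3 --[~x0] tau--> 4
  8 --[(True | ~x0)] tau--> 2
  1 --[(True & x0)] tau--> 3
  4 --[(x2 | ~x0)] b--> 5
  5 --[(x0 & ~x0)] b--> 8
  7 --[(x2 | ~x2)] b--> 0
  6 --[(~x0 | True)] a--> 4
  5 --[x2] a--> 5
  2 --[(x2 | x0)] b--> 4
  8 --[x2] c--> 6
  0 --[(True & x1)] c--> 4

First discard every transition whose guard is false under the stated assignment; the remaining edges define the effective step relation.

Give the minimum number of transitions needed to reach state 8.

Answer: 2

Working:
Breadth-first toward 8:
  depth 0: {0}
  depth 1: {4}
  depth 2: {5,8}
depth(8)=2, e.g. c·c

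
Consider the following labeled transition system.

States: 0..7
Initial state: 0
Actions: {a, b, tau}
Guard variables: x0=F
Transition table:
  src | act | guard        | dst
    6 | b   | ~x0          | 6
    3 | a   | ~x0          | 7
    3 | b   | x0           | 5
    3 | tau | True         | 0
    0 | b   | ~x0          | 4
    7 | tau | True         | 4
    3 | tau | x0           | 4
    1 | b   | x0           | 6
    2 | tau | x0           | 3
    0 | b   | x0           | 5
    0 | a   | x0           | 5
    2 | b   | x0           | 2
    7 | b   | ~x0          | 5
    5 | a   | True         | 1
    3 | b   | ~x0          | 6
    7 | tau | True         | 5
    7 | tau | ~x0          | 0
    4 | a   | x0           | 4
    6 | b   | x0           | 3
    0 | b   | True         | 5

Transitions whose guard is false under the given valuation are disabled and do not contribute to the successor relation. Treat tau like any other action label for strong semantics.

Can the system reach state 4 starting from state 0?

Answer: REACHABLE

Analysis:
Guard filter leaves 11 enabled edge(s).
Layer 0: {0}
Layer 1: {4,5}  total {0,4,5}
Layer 2: {1}  total {0,1,4,5}
Reach set: {0,1,4,5}
witness 4: b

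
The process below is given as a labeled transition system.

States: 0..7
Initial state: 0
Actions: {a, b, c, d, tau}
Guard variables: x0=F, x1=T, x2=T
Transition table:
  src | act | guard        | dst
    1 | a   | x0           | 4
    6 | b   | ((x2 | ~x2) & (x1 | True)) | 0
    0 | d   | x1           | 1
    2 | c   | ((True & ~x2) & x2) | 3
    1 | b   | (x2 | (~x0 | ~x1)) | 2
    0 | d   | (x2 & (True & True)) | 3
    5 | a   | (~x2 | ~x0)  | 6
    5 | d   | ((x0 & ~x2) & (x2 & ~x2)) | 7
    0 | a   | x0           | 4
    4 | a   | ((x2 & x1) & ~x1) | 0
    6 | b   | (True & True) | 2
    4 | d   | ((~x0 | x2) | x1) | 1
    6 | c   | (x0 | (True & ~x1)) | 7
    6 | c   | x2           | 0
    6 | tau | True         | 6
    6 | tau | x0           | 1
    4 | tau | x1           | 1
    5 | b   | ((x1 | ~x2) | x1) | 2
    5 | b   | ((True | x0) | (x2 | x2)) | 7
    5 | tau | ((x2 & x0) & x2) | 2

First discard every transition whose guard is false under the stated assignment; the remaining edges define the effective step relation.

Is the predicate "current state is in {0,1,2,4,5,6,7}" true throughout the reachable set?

Answer: INVARIANT VIOLATED at state 3

Trace:
Allowed set {0,1,2,4,5,6,7}
Reach set: {0,1,2,3}
  0: safe
  1: safe
  2: safe
  3: ✗ unsafe
counterexample path to 3: d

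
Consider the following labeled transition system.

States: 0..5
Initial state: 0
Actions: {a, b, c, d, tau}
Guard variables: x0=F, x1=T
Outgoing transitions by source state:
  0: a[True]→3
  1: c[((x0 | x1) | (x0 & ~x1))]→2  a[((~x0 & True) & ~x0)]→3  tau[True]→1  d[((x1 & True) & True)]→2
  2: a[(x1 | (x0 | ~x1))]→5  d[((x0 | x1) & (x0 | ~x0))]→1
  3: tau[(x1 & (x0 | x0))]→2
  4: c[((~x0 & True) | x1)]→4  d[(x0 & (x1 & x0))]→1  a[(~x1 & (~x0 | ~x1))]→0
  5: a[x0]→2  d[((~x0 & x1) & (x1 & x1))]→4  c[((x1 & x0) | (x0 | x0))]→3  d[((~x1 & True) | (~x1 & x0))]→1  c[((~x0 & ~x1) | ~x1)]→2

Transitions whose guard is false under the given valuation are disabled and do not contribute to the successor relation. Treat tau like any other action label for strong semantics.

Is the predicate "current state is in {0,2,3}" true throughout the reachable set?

Answer: INVARIANT HOLDS

Analysis:
Safe = {0,2,3}
R = {0,3}
  0: ✓
  3: ✓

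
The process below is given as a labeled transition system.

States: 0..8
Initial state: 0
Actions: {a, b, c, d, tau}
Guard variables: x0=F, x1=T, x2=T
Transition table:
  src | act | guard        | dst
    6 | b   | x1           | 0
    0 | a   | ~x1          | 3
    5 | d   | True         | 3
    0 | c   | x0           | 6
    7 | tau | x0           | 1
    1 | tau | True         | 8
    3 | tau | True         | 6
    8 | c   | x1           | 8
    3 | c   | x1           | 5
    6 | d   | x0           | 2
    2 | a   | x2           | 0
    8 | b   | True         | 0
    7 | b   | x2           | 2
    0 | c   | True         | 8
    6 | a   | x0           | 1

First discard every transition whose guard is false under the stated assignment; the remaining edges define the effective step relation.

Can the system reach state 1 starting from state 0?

Answer: UNREACHABLE

Analysis:
Guard filter leaves 10 enabled edge(s).
depth 0: {0}
depth 1: {8}  now seen {0,8}
Reach set: {0,8}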